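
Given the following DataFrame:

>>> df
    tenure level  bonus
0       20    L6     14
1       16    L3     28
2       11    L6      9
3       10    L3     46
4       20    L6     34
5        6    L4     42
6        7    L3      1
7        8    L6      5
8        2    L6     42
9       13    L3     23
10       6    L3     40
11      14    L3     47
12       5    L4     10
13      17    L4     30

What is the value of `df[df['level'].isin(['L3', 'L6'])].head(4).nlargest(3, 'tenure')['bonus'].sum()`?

filter rows where level in ['L3', 'L6']:
    tenure level  bonus
0       20    L6     14
1       16    L3     28
2       11    L6      9
3       10    L3     46
4       20    L6     34
6        7    L3      1
7        8    L6      5
8        2    L6     42
9       13    L3     23
10       6    L3     40
11      14    L3     47
take first 4 rows:
   tenure level  bonus
0      20    L6     14
1      16    L3     28
2      11    L6      9
3      10    L3     46
take 3 rows with largest tenure:
   tenure level  bonus
0      20    L6     14
1      16    L3     28
2      11    L6      9

51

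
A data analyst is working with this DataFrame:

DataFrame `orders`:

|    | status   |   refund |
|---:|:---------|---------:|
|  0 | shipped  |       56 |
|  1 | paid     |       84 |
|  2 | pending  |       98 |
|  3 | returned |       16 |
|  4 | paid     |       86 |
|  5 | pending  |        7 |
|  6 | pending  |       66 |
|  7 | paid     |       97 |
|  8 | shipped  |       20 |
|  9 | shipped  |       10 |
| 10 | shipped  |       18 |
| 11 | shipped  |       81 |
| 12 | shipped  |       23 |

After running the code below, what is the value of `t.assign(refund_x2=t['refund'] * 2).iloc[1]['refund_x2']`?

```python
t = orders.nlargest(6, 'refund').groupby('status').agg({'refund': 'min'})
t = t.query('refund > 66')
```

take 6 rows with largest refund:
     status  refund
2   pending      98
7      paid      97
4      paid      86
1      paid      84
11  shipped      81
6   pending      66
group by status, min of refund:
         refund
status         
paid         84
pending      66
shipped      81
filter rows where refund > 66:
         refund
status         
paid         84
shipped      81
add column refund_x2 = t['refund'] * 2:
         refund  refund_x2
status                    
paid         84        168
shipped      81        162
Taking the value at position 1, column 'refund_x2' gives 162.

162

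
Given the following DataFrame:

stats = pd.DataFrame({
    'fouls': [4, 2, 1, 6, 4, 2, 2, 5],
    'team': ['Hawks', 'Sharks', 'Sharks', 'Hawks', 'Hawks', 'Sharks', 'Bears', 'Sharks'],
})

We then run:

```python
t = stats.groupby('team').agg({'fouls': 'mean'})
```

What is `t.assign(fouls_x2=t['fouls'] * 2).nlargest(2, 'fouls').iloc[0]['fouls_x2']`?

group by team, mean of fouls:
           fouls
team            
Bears   2.000000
Hawks   4.666667
Sharks  2.500000
add column fouls_x2 = t['fouls'] * 2:
           fouls  fouls_x2
team                      
Bears   2.000000  4.000000
Hawks   4.666667  9.333333
Sharks  2.500000  5.000000
take 2 rows with largest fouls:
           fouls  fouls_x2
team                      
Hawks   4.666667  9.333333
Sharks  2.500000  5.000000
Hence 9.33333333333.

9.33333333333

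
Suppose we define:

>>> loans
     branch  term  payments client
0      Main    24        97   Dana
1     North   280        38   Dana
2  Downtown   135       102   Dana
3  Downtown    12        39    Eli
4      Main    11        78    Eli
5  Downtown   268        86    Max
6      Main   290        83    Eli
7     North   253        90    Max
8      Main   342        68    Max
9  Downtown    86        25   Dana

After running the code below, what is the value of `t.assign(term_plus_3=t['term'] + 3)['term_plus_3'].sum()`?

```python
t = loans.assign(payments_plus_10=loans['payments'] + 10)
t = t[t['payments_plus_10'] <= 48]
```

372

add column payments_plus_10 = loans['payments'] + 10:
     branch  term  payments client  payments_plus_10
0      Main    24        97   Dana               107
1     North   280        38   Dana                48
2  Downtown   135       102   Dana               112
3  Downtown    12        39    Eli                49
4      Main    11        78    Eli                88
5  Downtown   268        86    Max                96
6      Main   290        83    Eli                93
7     North   253        90    Max               100
8      Main   342        68    Max                78
9  Downtown    86        25   Dana                35
filter rows where payments_plus_10 <= 48:
     branch  term  payments client  payments_plus_10
1     North   280        38   Dana                48
9  Downtown    86        25   Dana                35
add column term_plus_3 = t['term'] + 3:
     branch  term  payments client  payments_plus_10  term_plus_3
1     North   280        38   Dana                48          283
9  Downtown    86        25   Dana                35           89
Reading off the sum of column 'term_plus_3', we get 372.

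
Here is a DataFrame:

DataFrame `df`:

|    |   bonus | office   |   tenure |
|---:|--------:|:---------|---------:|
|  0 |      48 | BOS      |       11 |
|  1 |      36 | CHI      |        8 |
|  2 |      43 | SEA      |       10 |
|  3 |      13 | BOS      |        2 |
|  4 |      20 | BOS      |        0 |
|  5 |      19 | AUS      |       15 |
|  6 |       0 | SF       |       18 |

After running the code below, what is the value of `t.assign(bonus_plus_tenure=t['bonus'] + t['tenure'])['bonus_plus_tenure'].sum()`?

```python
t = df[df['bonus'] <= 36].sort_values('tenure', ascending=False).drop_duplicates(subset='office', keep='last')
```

116

filter rows where bonus <= 36:
   bonus office  tenure
1     36    CHI       8
3     13    BOS       2
4     20    BOS       0
5     19    AUS      15
6      0     SF      18
sort by tenure descending:
   bonus office  tenure
6      0     SF      18
5     19    AUS      15
1     36    CHI       8
3     13    BOS       2
4     20    BOS       0
drop duplicate office (keep=last):
   bonus office  tenure
6      0     SF      18
5     19    AUS      15
1     36    CHI       8
4     20    BOS       0
add column bonus_plus_tenure = t['bonus'] + t['tenure']:
   bonus office  tenure  bonus_plus_tenure
6      0     SF      18                 18
5     19    AUS      15                 34
1     36    CHI       8                 44
4     20    BOS       0                 20
Then the sum of column 'bonus_plus_tenure': 116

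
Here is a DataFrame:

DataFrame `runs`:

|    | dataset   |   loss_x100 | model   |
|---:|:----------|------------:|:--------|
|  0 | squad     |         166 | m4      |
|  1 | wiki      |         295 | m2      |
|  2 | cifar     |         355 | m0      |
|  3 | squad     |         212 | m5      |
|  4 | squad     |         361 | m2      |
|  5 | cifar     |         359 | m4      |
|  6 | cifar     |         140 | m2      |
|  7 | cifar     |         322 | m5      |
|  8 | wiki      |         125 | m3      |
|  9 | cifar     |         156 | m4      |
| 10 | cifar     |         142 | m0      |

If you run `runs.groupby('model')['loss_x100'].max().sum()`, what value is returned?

1522

group by model, max of loss_x100:
model
m0    355
m2    361
m3    125
m4    359
m5    322
Name: loss_x100, dtype: int64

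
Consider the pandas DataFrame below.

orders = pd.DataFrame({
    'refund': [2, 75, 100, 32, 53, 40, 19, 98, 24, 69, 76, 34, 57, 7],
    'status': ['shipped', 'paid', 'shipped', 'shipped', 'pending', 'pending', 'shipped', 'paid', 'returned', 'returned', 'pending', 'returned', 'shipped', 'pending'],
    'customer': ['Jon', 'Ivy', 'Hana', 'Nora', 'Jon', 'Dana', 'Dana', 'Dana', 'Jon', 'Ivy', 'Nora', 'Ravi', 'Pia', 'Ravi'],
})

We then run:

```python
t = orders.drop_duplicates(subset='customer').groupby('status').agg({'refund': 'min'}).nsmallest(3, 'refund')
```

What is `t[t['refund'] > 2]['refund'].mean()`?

drop duplicate customer (keep=first):
    refund    status customer
0        2   shipped      Jon
1       75      paid      Ivy
2      100   shipped     Hana
3       32   shipped     Nora
5       40   pending     Dana
11      34  returned     Ravi
12      57   shipped      Pia
group by status, min of refund:
          refund
status          
paid          75
pending       40
returned      34
shipped        2
take 3 rows with smallest refund:
          refund
status          
shipped        2
returned      34
pending       40
filter rows where refund > 2:
          refund
status          
returned      34
pending       40
Then the mean of column 'refund': 37.0

37.0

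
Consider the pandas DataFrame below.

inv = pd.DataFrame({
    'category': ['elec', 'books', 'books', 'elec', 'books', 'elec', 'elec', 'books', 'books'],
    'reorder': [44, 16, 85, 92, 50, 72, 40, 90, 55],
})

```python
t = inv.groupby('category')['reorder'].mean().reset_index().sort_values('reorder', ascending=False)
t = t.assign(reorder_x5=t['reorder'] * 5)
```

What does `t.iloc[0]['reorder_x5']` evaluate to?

310.0

group by category, mean of reorder:
category
books    59.2
elec     62.0
Name: reorder, dtype: float64
reset_index():
  category  reorder
0    books     59.2
1     elec     62.0
sort by reorder descending:
  category  reorder
1     elec     62.0
0    books     59.2
add column reorder_x5 = t['reorder'] * 5:
  category  reorder  reorder_x5
1     elec     62.0       310.0
0    books     59.2       296.0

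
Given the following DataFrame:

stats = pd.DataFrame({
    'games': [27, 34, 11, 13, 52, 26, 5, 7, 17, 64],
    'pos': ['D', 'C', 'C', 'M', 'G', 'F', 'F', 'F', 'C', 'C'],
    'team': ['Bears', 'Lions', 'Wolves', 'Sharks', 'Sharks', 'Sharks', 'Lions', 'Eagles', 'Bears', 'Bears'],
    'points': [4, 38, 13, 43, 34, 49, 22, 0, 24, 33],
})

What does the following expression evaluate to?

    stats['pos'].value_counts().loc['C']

value_counts of pos:
pos
C    4
F    3
D    1
M    1
G    1
Name: count, dtype: int64

4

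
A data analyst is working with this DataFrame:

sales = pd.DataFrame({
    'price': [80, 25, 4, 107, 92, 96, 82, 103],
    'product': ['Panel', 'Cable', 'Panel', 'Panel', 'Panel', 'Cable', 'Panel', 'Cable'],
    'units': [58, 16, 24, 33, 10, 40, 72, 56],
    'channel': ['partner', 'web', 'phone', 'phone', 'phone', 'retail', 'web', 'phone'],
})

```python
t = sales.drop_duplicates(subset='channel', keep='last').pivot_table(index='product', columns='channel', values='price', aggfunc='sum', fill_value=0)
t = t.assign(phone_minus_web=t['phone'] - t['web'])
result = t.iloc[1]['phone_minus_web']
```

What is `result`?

-82

drop duplicate channel (keep=last):
   price product  units  channel
0     80   Panel     58  partner
5     96   Cable     40   retail
6     82   Panel     72      web
7    103   Cable     56    phone
pivot: rows=product, cols=channel, sum(price):
channel  partner  phone  retail  web
product                             
Cable          0    103      96    0
Panel         80      0       0   82
add column phone_minus_web = t['phone'] - t['web']:
channel  partner  phone  retail  web  phone_minus_web
product                                              
Cable          0    103      96    0              103
Panel         80      0       0   82              -82
Hence -82.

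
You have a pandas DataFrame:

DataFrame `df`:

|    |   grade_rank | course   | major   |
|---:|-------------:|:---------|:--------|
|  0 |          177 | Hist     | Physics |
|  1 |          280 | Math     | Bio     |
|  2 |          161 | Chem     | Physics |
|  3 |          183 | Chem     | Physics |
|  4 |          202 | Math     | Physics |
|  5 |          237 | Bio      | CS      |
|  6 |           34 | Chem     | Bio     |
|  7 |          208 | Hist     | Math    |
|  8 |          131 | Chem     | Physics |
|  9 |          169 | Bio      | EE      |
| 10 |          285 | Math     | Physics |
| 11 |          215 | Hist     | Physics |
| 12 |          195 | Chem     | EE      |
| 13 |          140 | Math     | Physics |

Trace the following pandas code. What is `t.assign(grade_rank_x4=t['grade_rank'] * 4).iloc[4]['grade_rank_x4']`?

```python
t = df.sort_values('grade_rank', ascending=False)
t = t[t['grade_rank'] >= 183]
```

832

sort by grade_rank descending:
    grade_rank course    major
10         285   Math  Physics
1          280   Math      Bio
5          237    Bio       CS
11         215   Hist  Physics
7          208   Hist     Math
4          202   Math  Physics
12         195   Chem       EE
3          183   Chem  Physics
0          177   Hist  Physics
9          169    Bio       EE
2          161   Chem  Physics
13         140   Math  Physics
8          131   Chem  Physics
6           34   Chem      Bio
filter rows where grade_rank >= 183:
    grade_rank course    major
10         285   Math  Physics
1          280   Math      Bio
5          237    Bio       CS
11         215   Hist  Physics
7          208   Hist     Math
4          202   Math  Physics
12         195   Chem       EE
3          183   Chem  Physics
add column grade_rank_x4 = t['grade_rank'] * 4:
    grade_rank course    major  grade_rank_x4
10         285   Math  Physics           1140
1          280   Math      Bio           1120
5          237    Bio       CS            948
11         215   Hist  Physics            860
7          208   Hist     Math            832
4          202   Math  Physics            808
12         195   Chem       EE            780
3          183   Chem  Physics            732
Reading off the value at position 4, column 'grade_rank_x4', we get 832.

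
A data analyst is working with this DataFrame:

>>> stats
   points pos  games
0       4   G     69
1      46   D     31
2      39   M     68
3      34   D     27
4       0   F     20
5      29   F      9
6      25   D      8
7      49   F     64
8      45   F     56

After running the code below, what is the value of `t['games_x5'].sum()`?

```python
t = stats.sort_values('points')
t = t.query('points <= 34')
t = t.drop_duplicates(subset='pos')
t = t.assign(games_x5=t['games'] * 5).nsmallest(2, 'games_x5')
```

sort by points:
   points pos  games
4       0   F     20
0       4   G     69
6      25   D      8
5      29   F      9
3      34   D     27
2      39   M     68
8      45   F     56
1      46   D     31
7      49   F     64
filter rows where points <= 34:
   points pos  games
4       0   F     20
0       4   G     69
6      25   D      8
5      29   F      9
3      34   D     27
drop duplicate pos (keep=first):
   points pos  games
4       0   F     20
0       4   G     69
6      25   D      8
add column games_x5 = t['games'] * 5:
   points pos  games  games_x5
4       0   F     20       100
0       4   G     69       345
6      25   D      8        40
take 2 rows with smallest games_x5:
   points pos  games  games_x5
6      25   D      8        40
4       0   F     20       100

140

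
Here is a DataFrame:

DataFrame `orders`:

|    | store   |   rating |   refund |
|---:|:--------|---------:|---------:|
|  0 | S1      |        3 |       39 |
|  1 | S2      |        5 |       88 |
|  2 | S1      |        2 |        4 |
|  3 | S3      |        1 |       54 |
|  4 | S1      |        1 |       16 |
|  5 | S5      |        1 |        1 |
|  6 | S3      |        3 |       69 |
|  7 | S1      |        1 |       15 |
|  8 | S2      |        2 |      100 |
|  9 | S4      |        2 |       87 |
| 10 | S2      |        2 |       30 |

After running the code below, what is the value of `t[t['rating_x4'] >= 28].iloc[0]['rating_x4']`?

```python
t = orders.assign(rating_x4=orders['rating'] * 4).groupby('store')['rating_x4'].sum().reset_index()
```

add column rating_x4 = orders['rating'] * 4:
   store  rating  refund  rating_x4
0     S1       3      39         12
1     S2       5      88         20
2     S1       2       4          8
3     S3       1      54          4
4     S1       1      16          4
5     S5       1       1          4
6     S3       3      69         12
7     S1       1      15          4
8     S2       2     100          8
9     S4       2      87          8
10    S2       2      30          8
group by store, sum of rating_x4:
store
S1    28
S2    36
S3    16
S4     8
S5     4
Name: rating_x4, dtype: int64
reset_index():
  store  rating_x4
0    S1         28
1    S2         36
2    S3         16
3    S4          8
4    S5          4
filter rows where rating_x4 >= 28:
  store  rating_x4
0    S1         28
1    S2         36
Hence 28.

28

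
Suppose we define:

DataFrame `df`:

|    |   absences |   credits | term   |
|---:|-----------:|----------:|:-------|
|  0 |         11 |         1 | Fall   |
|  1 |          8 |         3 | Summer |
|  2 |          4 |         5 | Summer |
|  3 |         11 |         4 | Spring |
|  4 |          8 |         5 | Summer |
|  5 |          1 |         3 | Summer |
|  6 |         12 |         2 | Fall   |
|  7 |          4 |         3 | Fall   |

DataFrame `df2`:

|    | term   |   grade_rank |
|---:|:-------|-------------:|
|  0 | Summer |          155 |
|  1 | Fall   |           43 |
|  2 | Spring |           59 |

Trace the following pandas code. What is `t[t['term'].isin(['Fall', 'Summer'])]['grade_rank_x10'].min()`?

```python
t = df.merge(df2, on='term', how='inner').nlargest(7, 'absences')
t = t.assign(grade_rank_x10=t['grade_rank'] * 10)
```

430

merge on 'term' (how='inner') → 8 rows:
   absences  credits    term  grade_rank
0        11        1    Fall          43
1         8        3  Summer         155
2         4        5  Summer         155
3        11        4  Spring          59
4         8        5  Summer         155
5         1        3  Summer         155
6        12        2    Fall          43
7         4        3    Fall          43
take 7 rows with largest absences:
   absences  credits    term  grade_rank
6        12        2    Fall          43
0        11        1    Fall          43
3        11        4  Spring          59
1         8        3  Summer         155
4         8        5  Summer         155
2         4        5  Summer         155
7         4        3    Fall          43
add column grade_rank_x10 = t['grade_rank'] * 10:
   absences  credits    term  grade_rank  grade_rank_x10
6        12        2    Fall          43             430
0        11        1    Fall          43             430
3        11        4  Spring          59             590
1         8        3  Summer         155            1550
4         8        5  Summer         155            1550
2         4        5  Summer         155            1550
7         4        3    Fall          43             430
filter rows where term in ['Fall', 'Summer']:
   absences  credits    term  grade_rank  grade_rank_x10
6        12        2    Fall          43             430
0        11        1    Fall          43             430
1         8        3  Summer         155            1550
4         8        5  Summer         155            1550
2         4        5  Summer         155            1550
7         4        3    Fall          43             430
Reading off the min of column 'grade_rank_x10', we get 430.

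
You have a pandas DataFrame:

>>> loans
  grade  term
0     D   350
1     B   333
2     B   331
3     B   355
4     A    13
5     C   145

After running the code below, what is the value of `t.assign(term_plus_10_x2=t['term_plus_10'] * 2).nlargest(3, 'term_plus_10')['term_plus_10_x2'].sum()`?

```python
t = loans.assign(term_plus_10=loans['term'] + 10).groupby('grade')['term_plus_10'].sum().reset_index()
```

add column term_plus_10 = loans['term'] + 10:
  grade  term  term_plus_10
0     D   350           360
1     B   333           343
2     B   331           341
3     B   355           365
4     A    13            23
5     C   145           155
group by grade, sum of term_plus_10:
grade
A      23
B    1049
C     155
D     360
Name: term_plus_10, dtype: int64
reset_index():
  grade  term_plus_10
0     A            23
1     B          1049
2     C           155
3     D           360
add column term_plus_10_x2 = t['term_plus_10'] * 2:
  grade  term_plus_10  term_plus_10_x2
0     A            23               46
1     B          1049             2098
2     C           155              310
3     D           360              720
take 3 rows with largest term_plus_10:
  grade  term_plus_10  term_plus_10_x2
1     B          1049             2098
3     D           360              720
2     C           155              310
The sum of column 'term_plus_10_x2' is 3128.

3128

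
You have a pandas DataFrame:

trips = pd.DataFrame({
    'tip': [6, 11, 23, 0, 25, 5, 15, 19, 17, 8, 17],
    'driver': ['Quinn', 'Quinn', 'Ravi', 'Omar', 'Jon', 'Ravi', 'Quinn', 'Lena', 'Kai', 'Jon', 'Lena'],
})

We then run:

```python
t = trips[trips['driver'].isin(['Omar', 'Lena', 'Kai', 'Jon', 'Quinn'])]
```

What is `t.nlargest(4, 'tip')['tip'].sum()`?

filter rows where driver in ['Omar', 'Lena', 'Kai', 'Jon', 'Quinn']:
    tip driver
0     6  Quinn
1    11  Quinn
3     0   Omar
4    25    Jon
6    15  Quinn
7    19   Lena
8    17    Kai
9     8    Jon
10   17   Lena
take 4 rows with largest tip:
    tip driver
4    25    Jon
7    19   Lena
8    17    Kai
10   17   Lena
sum of column 'tip' → 78

78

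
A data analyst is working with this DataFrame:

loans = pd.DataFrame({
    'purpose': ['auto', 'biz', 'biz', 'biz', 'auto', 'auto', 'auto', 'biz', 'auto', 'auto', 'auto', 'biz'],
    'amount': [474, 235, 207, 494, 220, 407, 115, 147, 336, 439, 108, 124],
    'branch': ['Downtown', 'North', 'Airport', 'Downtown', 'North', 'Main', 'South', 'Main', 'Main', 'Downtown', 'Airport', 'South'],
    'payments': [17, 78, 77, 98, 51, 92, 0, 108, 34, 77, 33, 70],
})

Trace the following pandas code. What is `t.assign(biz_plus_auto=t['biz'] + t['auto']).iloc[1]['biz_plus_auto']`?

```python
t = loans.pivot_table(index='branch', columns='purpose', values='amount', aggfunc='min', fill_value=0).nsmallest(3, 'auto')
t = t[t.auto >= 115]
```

pivot: rows=branch, cols=purpose, min(amount):
purpose   auto  biz
branch             
Airport    108  207
Downtown   439  494
Main       336  147
North      220  235
South      115  124
take 3 rows with smallest auto:
purpose  auto  biz
branch            
Airport   108  207
South     115  124
North     220  235
filter rows where auto >= 115:
purpose  auto  biz
branch            
South     115  124
North     220  235
add column biz_plus_auto = t['biz'] + t['auto']:
purpose  auto  biz  biz_plus_auto
branch                           
South     115  124            239
North     220  235            455
Reading off the value at position 1, column 'biz_plus_auto', we get 455.

455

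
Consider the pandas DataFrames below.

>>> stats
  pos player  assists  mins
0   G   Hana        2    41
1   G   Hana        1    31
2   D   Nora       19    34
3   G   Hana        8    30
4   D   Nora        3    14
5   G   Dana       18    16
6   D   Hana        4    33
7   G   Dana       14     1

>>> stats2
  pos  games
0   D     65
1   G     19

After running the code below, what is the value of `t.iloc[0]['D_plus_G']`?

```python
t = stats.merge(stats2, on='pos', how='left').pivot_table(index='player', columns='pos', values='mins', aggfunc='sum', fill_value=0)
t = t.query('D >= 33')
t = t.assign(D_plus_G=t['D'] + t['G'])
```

135

merge on 'pos' (how='left') → 8 rows:
  pos player  assists  mins  games
0   G   Hana        2    41     19
1   G   Hana        1    31     19
2   D   Nora       19    34     65
3   G   Hana        8    30     19
4   D   Nora        3    14     65
5   G   Dana       18    16     19
6   D   Hana        4    33     65
7   G   Dana       14     1     19
pivot: rows=player, cols=pos, sum(mins):
pos      D    G
player         
Dana     0   17
Hana    33  102
Nora    48    0
filter rows where D >= 33:
pos      D    G
player         
Hana    33  102
Nora    48    0
add column D_plus_G = t['D'] + t['G']:
pos      D    G  D_plus_G
player                   
Hana    33  102       135
Nora    48    0        48
Hence 135.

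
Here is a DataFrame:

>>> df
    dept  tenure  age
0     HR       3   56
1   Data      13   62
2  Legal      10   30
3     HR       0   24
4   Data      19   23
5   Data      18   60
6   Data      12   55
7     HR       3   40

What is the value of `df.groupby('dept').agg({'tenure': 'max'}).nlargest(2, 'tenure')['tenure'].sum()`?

29

group by dept, max of tenure:
       tenure
dept         
Data       19
HR          3
Legal      10
take 2 rows with largest tenure:
       tenure
dept         
Data       19
Legal      10
Taking the sum of column 'tenure' gives 29.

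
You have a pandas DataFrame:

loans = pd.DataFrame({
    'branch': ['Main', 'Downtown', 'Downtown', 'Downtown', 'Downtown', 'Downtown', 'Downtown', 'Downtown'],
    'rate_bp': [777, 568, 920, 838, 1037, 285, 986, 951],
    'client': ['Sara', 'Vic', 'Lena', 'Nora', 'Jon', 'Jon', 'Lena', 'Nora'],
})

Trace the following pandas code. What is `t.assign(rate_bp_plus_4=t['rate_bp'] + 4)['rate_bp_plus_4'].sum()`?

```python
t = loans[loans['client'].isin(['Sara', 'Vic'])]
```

filter rows where client in ['Sara', 'Vic']:
     branch  rate_bp client
0      Main      777   Sara
1  Downtown      568    Vic
add column rate_bp_plus_4 = t['rate_bp'] + 4:
     branch  rate_bp client  rate_bp_plus_4
0      Main      777   Sara             781
1  Downtown      568    Vic             572
Finally, sum of column 'rate_bp_plus_4' = 1353.

1353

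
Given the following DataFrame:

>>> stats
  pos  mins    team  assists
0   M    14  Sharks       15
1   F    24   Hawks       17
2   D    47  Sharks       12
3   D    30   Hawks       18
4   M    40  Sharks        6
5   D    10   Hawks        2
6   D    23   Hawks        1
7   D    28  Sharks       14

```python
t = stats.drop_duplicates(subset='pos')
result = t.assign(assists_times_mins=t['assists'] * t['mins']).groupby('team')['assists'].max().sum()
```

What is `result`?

32

drop duplicate pos (keep=first):
  pos  mins    team  assists
0   M    14  Sharks       15
1   F    24   Hawks       17
2   D    47  Sharks       12
add column assists_times_mins = t['assists'] * t['mins']:
  pos  mins    team  assists  assists_times_mins
0   M    14  Sharks       15                 210
1   F    24   Hawks       17                 408
2   D    47  Sharks       12                 564
group by team, max of assists:
team
Hawks     17
Sharks    15
Name: assists, dtype: int64
The sum of the resulting series is 32.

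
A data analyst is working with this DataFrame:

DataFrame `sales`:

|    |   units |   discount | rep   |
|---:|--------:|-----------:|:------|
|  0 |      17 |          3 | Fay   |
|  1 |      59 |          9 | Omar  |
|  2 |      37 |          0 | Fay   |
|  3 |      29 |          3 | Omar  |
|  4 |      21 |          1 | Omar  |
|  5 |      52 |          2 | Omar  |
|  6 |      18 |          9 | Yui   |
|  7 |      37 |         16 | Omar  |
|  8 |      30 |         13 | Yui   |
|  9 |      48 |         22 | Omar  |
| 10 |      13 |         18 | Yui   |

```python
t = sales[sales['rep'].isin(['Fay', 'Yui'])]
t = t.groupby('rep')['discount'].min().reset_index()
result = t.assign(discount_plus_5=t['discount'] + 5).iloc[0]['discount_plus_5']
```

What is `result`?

filter rows where rep in ['Fay', 'Yui']:
    units  discount  rep
0      17         3  Fay
2      37         0  Fay
6      18         9  Yui
8      30        13  Yui
10     13        18  Yui
group by rep, min of discount:
rep
Fay    0
Yui    9
Name: discount, dtype: int64
reset_index():
   rep  discount
0  Fay         0
1  Yui         9
add column discount_plus_5 = t['discount'] + 5:
   rep  discount  discount_plus_5
0  Fay         0                5
1  Yui         9               14
The value at position 0, column 'discount_plus_5' is 5.

5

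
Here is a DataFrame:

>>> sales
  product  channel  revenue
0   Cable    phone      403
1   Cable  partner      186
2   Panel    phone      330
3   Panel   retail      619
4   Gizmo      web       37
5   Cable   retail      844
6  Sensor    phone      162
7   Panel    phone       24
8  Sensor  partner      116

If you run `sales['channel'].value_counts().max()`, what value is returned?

4

value_counts of channel:
channel
phone      4
partner    2
retail     2
web        1
Name: count, dtype: int64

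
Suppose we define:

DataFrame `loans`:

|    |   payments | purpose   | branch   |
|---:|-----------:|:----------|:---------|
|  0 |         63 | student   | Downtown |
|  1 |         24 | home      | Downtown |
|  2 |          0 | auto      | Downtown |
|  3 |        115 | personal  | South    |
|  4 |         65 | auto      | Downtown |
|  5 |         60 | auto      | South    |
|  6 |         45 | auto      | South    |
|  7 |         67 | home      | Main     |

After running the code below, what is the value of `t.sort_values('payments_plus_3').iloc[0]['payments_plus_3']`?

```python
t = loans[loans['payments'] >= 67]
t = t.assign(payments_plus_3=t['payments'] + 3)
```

70

filter rows where payments >= 67:
   payments   purpose branch
3       115  personal  South
7        67      home   Main
add column payments_plus_3 = t['payments'] + 3:
   payments   purpose branch  payments_plus_3
3       115  personal  South              118
7        67      home   Main               70
sort by payments_plus_3:
   payments   purpose branch  payments_plus_3
7        67      home   Main               70
3       115  personal  South              118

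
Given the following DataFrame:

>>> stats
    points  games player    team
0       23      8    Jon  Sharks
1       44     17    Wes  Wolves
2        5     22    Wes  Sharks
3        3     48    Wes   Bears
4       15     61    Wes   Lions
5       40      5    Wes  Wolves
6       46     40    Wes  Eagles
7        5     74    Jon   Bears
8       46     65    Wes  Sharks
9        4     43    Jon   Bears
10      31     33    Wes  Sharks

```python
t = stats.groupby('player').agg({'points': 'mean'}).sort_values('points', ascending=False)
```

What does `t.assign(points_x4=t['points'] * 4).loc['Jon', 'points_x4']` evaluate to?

42.6666666667

group by player, mean of points:
           points
player           
Jon     10.666667
Wes     28.750000
sort by points descending:
           points
player           
Wes     28.750000
Jon     10.666667
add column points_x4 = t['points'] * 4:
           points   points_x4
player                       
Wes     28.750000  115.000000
Jon     10.666667   42.666667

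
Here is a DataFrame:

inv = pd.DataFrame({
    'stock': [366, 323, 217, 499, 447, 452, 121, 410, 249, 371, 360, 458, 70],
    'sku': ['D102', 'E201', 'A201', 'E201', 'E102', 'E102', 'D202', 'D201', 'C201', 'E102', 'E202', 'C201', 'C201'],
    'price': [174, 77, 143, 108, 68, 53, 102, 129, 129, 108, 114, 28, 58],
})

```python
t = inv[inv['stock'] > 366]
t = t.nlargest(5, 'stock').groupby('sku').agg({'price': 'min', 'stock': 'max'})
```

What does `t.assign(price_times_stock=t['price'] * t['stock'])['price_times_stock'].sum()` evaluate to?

filter rows where stock > 366:
    stock   sku  price
3     499  E201    108
4     447  E102     68
5     452  E102     53
7     410  D201    129
9     371  E102    108
11    458  C201     28
take 5 rows with largest stock:
    stock   sku  price
3     499  E201    108
11    458  C201     28
5     452  E102     53
4     447  E102     68
7     410  D201    129
group by sku: min(price), max(stock):
      price  stock
sku               
C201     28    458
D201    129    410
E102     53    452
E201    108    499
add column price_times_stock = t['price'] * t['stock']:
      price  stock  price_times_stock
sku                                  
C201     28    458              12824
D201    129    410              52890
E102     53    452              23956
E201    108    499              53892
Then the sum of column 'price_times_stock': 143562

143562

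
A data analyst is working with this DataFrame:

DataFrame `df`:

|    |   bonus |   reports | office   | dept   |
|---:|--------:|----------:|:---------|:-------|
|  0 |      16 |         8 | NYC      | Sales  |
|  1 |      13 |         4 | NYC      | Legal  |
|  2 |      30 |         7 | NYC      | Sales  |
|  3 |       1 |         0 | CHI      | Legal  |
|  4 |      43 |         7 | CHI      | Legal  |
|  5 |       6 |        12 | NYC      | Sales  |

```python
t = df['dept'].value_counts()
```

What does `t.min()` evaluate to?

value_counts of dept:
dept
Sales    3
Legal    3
Name: count, dtype: int64
The min of the resulting series is 3.

3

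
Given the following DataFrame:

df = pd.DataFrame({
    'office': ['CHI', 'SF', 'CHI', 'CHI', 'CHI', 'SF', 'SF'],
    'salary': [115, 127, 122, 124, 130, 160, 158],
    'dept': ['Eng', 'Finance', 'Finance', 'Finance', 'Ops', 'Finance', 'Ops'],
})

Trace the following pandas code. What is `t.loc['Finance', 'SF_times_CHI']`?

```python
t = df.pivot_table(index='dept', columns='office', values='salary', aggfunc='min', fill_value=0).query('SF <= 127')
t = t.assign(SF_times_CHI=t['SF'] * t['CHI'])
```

15494

pivot: rows=dept, cols=office, min(salary):
office   CHI   SF
dept             
Eng      115    0
Finance  122  127
Ops      130  158
filter rows where SF <= 127:
office   CHI   SF
dept             
Eng      115    0
Finance  122  127
add column SF_times_CHI = t['SF'] * t['CHI']:
office   CHI   SF  SF_times_CHI
dept                           
Eng      115    0             0
Finance  122  127         15494
Taking the value at row 'Finance', column 'SF_times_CHI' gives 15494.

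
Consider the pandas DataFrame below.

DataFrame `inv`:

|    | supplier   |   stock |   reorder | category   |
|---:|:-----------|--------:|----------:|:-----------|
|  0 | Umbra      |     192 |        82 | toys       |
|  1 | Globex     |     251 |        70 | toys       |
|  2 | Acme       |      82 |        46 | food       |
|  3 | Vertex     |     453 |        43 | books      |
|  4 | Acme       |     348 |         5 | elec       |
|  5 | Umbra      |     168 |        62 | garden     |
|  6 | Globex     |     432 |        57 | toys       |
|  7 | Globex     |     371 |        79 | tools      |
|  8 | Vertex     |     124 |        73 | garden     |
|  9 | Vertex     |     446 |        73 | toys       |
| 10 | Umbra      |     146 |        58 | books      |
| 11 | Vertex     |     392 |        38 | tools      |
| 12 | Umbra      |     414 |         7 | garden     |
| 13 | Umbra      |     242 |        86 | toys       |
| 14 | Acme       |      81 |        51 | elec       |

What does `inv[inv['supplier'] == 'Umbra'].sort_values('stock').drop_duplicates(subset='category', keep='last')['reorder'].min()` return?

7

filter rows where supplier == 'Umbra':
   supplier  stock  reorder category
0     Umbra    192       82     toys
5     Umbra    168       62   garden
10    Umbra    146       58    books
12    Umbra    414        7   garden
13    Umbra    242       86     toys
sort by stock:
   supplier  stock  reorder category
10    Umbra    146       58    books
5     Umbra    168       62   garden
0     Umbra    192       82     toys
13    Umbra    242       86     toys
12    Umbra    414        7   garden
drop duplicate category (keep=last):
   supplier  stock  reorder category
10    Umbra    146       58    books
13    Umbra    242       86     toys
12    Umbra    414        7   garden
Then the min of column 'reorder': 7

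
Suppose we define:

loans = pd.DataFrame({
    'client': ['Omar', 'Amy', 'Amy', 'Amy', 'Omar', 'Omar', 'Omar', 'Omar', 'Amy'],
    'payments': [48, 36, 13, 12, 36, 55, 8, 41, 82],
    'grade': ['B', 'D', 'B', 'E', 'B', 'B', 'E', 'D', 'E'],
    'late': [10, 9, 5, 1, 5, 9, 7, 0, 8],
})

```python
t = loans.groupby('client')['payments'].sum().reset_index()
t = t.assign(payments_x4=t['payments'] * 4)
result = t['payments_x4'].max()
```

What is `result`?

group by client, sum of payments:
client
Amy     143
Omar    188
Name: payments, dtype: int64
reset_index():
  client  payments
0    Amy       143
1   Omar       188
add column payments_x4 = t['payments'] * 4:
  client  payments  payments_x4
0    Amy       143          572
1   Omar       188          752
So max() = 752.

752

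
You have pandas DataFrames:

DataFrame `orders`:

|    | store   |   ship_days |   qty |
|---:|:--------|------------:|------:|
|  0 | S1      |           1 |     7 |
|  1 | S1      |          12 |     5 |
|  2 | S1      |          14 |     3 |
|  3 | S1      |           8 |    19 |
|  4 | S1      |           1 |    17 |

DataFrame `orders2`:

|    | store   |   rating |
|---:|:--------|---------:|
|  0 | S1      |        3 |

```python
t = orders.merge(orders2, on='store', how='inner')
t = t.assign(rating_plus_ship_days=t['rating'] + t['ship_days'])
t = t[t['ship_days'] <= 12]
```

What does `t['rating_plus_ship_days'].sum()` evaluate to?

merge on 'store' (how='inner') → 5 rows:
  store  ship_days  qty  rating
0    S1          1    7       3
1    S1         12    5       3
2    S1         14    3       3
3    S1          8   19       3
4    S1          1   17       3
add column rating_plus_ship_days = t['rating'] + t['ship_days']:
  store  ship_days  qty  rating  rating_plus_ship_days
0    S1          1    7       3                      4
1    S1         12    5       3                     15
2    S1         14    3       3                     17
3    S1          8   19       3                     11
4    S1          1   17       3                      4
filter rows where ship_days <= 12:
  store  ship_days  qty  rating  rating_plus_ship_days
0    S1          1    7       3                      4
1    S1         12    5       3                     15
3    S1          8   19       3                     11
4    S1          1   17       3                      4
Finally, sum of column 'rating_plus_ship_days' = 34.

34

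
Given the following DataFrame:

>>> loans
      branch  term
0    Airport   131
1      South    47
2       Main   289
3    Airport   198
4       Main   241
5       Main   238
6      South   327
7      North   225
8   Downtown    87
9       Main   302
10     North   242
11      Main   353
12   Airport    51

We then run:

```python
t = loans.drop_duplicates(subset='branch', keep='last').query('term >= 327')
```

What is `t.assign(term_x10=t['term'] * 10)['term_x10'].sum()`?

6800

drop duplicate branch (keep=last):
      branch  term
6      South   327
8   Downtown    87
10     North   242
11      Main   353
12   Airport    51
filter rows where term >= 327:
   branch  term
6   South   327
11   Main   353
add column term_x10 = t['term'] * 10:
   branch  term  term_x10
6   South   327      3270
11   Main   353      3530
The sum of column 'term_x10' is 6800.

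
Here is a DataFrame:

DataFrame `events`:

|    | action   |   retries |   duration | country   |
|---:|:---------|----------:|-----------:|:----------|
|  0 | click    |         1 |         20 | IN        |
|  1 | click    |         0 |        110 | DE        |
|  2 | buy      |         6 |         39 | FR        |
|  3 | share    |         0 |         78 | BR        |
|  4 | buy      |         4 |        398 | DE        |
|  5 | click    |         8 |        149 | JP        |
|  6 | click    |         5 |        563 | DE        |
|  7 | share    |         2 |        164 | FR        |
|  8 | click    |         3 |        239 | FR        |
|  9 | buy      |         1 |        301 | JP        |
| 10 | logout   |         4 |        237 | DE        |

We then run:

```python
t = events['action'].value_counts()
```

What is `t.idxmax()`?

value_counts of action:
action
click     5
buy       3
share     2
logout    1
Name: count, dtype: int64
The label with the largest value is click.

click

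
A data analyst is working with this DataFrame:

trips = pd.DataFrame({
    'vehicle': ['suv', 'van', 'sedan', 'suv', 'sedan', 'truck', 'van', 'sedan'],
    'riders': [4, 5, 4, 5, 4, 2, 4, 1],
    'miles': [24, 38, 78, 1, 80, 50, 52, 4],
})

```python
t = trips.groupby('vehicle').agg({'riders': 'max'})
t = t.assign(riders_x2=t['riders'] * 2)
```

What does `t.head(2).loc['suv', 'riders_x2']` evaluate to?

10

group by vehicle, max of riders:
         riders
vehicle        
sedan         4
suv           5
truck         2
van           5
add column riders_x2 = t['riders'] * 2:
         riders  riders_x2
vehicle                   
sedan         4          8
suv           5         10
truck         2          4
van           5         10
take first 2 rows:
         riders  riders_x2
vehicle                   
sedan         4          8
suv           5         10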